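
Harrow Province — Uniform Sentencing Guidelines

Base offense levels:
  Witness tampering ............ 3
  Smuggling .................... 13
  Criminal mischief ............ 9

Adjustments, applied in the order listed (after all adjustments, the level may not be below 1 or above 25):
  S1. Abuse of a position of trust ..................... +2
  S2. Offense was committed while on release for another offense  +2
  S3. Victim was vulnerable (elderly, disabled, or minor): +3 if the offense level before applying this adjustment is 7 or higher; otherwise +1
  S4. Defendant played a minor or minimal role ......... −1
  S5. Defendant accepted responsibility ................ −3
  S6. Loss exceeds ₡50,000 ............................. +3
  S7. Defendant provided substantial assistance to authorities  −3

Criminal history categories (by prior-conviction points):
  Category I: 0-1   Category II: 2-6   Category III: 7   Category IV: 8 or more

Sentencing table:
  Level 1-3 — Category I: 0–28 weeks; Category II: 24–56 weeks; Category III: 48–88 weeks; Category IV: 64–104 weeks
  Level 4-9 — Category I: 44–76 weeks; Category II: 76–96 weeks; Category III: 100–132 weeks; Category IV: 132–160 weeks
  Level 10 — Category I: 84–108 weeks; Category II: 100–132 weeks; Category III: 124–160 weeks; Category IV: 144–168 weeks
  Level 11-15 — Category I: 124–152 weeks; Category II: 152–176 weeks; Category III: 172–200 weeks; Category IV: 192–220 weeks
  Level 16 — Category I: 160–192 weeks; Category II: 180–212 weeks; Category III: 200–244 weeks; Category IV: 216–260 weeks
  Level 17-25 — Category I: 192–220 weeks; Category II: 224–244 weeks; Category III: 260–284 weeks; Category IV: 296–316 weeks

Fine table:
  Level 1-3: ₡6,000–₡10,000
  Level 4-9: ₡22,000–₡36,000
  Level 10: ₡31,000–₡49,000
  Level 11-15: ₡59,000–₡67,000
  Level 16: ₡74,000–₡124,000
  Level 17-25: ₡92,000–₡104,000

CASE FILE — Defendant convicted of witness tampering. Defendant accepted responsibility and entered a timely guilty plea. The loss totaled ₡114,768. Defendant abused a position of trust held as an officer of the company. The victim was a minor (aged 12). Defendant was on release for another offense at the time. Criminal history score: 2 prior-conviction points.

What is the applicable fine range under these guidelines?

₡31,000–₡49,000

Base offense level for witness tampering: 3.
S1 applies: 3 + 2 = 5.
S2 applies: 5 + 2 = 7.
S3 applies (level before this adjustment is 7 ≥ 7, so +3): 7 + 3 = 10.
S4 does not apply.
S5 applies: 10 − 3 = 7.
S6 applies: 7 + 3 = 10.
Final offense level: 10.
Level 10 falls in the 10 band.
Fine table: Level 10 → ₡31,000–₡49,000.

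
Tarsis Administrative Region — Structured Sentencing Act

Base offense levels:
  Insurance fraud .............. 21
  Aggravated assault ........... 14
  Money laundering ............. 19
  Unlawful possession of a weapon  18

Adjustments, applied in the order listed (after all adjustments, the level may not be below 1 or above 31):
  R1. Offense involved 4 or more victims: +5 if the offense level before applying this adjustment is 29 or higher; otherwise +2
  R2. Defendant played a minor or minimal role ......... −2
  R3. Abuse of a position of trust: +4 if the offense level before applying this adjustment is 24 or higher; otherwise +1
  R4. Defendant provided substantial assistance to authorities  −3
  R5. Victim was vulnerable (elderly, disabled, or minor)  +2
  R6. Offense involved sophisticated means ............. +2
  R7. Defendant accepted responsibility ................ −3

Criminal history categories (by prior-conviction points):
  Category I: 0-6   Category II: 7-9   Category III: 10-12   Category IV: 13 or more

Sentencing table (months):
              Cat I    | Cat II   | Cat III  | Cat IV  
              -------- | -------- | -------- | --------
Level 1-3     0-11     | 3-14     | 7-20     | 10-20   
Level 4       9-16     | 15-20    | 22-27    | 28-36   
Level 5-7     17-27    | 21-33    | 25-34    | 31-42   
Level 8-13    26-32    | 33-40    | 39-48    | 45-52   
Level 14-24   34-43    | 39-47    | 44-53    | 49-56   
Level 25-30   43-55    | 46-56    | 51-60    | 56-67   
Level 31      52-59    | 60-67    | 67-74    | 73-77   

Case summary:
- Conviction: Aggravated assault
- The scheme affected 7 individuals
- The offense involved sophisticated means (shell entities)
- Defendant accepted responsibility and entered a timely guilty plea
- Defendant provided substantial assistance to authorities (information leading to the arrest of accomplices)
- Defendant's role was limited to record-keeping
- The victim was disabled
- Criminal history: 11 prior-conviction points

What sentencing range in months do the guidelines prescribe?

39-48 months

Base offense level for aggravated assault: 14.
R1 applies (level before this adjustment is 14 < 29, so +2): 14 + 2 = 16.
R2 applies: 16 − 2 = 14.
R3 does not apply.
R4 applies: 14 − 3 = 11.
R5 applies: 11 + 2 = 13.
R6 applies: 13 + 2 = 15.
R7 applies: 15 − 3 = 12.
Final offense level: 12.
Criminal history: 11 prior points → Category III (10-12).
Level 12 falls in the 8-13 band.
Grid: Level 8-13 × Category III = 39-48 months.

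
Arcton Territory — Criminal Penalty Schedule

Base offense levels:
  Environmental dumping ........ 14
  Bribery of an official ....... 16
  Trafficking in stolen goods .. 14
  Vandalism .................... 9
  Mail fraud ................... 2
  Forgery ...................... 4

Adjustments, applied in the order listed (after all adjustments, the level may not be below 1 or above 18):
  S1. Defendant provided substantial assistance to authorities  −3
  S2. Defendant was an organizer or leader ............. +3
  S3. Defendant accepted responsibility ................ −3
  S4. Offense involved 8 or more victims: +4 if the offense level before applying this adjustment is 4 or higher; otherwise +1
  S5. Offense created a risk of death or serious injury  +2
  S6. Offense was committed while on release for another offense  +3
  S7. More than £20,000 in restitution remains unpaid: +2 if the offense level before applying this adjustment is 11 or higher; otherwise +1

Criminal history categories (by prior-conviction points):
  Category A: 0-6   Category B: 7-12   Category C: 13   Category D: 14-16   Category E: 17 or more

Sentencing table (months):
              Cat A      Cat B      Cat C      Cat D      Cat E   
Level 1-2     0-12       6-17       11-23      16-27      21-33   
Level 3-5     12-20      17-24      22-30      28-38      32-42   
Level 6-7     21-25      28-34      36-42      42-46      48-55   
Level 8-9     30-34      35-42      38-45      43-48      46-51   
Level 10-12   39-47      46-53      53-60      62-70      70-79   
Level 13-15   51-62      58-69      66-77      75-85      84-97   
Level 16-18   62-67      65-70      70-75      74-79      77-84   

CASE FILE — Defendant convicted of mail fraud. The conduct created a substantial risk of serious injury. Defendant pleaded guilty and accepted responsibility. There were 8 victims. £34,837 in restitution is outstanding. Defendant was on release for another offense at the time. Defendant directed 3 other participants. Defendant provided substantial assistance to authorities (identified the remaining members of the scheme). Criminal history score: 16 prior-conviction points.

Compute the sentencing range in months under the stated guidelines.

Base offense level for mail fraud: 2.
S1 applies: 2 − 3 = -1.
S2 applies: -1 + 3 = 2.
S3 applies: 2 − 3 = -1.
S4 applies (level before this adjustment is -1 < 4, so +1): -1 + 1 = 0.
S5 applies: 0 + 2 = 2.
S6 applies: 2 + 3 = 5.
S7 applies (level before this adjustment is 5 < 11, so +1): 5 + 1 = 6.
Final offense level: 6.
Criminal history: 16 prior points → Category D (14-16).
Level 6 falls in the 6-7 band.
Grid: Level 6-7 × Category D = 42-46 months.

42-46 months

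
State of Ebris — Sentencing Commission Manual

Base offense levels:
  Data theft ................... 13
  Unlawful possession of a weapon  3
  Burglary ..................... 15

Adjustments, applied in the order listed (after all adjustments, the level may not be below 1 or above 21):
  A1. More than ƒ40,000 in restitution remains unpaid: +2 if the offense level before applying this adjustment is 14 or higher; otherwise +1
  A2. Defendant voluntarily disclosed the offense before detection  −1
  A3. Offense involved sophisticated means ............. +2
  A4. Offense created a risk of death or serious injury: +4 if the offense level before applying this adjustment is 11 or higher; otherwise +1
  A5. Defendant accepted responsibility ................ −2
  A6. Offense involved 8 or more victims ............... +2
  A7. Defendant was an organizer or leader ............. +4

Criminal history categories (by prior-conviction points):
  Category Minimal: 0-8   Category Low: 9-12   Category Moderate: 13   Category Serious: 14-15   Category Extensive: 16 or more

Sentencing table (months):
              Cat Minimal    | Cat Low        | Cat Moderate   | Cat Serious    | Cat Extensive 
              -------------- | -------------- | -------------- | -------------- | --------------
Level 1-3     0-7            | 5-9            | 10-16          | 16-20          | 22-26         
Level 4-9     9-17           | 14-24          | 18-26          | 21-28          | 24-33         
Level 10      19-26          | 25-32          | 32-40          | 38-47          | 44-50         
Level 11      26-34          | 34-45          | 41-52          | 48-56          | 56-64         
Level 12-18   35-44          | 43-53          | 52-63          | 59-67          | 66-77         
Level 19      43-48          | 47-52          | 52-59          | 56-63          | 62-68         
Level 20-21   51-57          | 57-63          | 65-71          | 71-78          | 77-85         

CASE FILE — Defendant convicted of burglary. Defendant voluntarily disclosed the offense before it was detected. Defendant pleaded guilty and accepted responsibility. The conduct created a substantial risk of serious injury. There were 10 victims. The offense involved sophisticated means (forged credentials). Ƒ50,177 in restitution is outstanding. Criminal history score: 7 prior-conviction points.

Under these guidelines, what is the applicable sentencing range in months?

Base offense level for burglary: 15.
A1 applies (level before this adjustment is 15 ≥ 14, so +2): 15 + 2 = 17.
A2 applies: 17 − 1 = 16.
A3 applies: 16 + 2 = 18.
A4 applies (level before this adjustment is 18 ≥ 11, so +4): 18 + 4 = 22.
A5 applies: 22 − 2 = 20.
A6 applies: 20 + 2 = 22.
A7 does not apply.
Level 22 exceeds the maximum of 21; capped at 21.
Final offense level: 21.
Criminal history: 7 prior points → Category Minimal (0-8).
Level 21 falls in the 20-21 band.
Grid: Level 20-21 × Category Minimal = 51-57 months.

51-57 months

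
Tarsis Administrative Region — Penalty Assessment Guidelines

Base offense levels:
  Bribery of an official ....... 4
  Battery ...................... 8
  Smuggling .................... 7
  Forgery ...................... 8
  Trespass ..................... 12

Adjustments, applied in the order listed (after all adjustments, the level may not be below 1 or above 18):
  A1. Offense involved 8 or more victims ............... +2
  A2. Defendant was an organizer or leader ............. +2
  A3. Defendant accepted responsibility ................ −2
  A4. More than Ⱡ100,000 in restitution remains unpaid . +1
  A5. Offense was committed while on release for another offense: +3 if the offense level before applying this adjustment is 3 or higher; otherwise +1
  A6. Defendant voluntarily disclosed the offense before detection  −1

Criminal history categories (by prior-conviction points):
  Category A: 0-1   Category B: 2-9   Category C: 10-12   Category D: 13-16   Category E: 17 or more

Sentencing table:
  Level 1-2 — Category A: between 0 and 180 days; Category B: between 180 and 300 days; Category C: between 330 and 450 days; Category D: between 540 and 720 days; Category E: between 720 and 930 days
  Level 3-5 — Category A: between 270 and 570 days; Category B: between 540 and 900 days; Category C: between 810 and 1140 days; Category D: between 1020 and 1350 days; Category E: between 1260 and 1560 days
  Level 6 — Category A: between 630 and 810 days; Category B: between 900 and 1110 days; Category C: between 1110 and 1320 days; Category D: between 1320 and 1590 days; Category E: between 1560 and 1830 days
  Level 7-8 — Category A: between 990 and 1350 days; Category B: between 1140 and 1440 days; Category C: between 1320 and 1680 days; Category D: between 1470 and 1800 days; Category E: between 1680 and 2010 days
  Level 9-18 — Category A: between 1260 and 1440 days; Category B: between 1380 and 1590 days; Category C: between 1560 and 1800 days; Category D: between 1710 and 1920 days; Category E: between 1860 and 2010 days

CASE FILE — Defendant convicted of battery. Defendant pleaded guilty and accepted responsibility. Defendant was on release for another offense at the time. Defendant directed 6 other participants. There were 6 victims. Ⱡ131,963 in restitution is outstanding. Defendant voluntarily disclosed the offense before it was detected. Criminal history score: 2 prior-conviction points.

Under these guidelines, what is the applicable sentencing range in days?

1380-1590 days

Base offense level for battery: 8.
A1 does not apply.
A2 applies: 8 + 2 = 10.
A3 applies: 10 − 2 = 8.
A4 applies: 8 + 1 = 9.
A5 applies (level before this adjustment is 9 ≥ 3, so +3): 9 + 3 = 12.
A6 applies: 12 − 1 = 11.
Final offense level: 11.
Criminal history: 2 prior points → Category B (2-9).
Level 11 falls in the 9-18 band.
Grid: Level 9-18 × Category B = 1380-1590 days.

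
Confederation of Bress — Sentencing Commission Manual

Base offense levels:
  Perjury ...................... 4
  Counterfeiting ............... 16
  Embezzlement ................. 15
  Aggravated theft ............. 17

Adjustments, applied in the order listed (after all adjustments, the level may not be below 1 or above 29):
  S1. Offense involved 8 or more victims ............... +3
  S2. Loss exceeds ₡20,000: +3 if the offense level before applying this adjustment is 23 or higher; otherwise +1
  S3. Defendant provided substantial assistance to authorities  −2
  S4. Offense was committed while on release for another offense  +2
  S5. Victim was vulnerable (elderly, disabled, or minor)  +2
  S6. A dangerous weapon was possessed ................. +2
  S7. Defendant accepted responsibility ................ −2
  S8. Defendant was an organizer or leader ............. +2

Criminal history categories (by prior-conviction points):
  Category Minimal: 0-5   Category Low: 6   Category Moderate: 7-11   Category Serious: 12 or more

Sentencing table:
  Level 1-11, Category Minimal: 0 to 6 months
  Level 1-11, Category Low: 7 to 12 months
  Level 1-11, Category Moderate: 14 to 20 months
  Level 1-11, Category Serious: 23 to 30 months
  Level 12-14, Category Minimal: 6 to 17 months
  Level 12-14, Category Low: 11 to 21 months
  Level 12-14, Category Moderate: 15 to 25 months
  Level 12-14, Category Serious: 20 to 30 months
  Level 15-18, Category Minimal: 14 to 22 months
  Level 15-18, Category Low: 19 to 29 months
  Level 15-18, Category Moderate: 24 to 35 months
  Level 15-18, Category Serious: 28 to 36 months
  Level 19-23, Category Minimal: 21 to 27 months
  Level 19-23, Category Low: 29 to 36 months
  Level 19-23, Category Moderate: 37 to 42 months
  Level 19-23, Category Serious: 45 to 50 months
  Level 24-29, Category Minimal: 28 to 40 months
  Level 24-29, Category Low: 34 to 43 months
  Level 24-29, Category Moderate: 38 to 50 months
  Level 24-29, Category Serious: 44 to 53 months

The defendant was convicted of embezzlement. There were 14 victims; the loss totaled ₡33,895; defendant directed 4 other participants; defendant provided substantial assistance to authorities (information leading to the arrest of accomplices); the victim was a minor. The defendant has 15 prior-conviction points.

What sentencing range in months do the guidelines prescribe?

Base offense level for embezzlement: 15.
S1 applies: 15 + 3 = 18.
S2 applies (level before this adjustment is 18 < 23, so +1): 18 + 1 = 19.
S3 applies: 19 − 2 = 17.
S4 does not apply.
S5 applies: 17 + 2 = 19.
S6 does not apply.
S7 does not apply.
S8 applies: 19 + 2 = 21.
Final offense level: 21.
Criminal history: 15 prior points → Category Serious (12+).
Level 21 falls in the 19-23 band.
Grid: Level 19-23 × Category Serious = 45-50 months.

45-50 months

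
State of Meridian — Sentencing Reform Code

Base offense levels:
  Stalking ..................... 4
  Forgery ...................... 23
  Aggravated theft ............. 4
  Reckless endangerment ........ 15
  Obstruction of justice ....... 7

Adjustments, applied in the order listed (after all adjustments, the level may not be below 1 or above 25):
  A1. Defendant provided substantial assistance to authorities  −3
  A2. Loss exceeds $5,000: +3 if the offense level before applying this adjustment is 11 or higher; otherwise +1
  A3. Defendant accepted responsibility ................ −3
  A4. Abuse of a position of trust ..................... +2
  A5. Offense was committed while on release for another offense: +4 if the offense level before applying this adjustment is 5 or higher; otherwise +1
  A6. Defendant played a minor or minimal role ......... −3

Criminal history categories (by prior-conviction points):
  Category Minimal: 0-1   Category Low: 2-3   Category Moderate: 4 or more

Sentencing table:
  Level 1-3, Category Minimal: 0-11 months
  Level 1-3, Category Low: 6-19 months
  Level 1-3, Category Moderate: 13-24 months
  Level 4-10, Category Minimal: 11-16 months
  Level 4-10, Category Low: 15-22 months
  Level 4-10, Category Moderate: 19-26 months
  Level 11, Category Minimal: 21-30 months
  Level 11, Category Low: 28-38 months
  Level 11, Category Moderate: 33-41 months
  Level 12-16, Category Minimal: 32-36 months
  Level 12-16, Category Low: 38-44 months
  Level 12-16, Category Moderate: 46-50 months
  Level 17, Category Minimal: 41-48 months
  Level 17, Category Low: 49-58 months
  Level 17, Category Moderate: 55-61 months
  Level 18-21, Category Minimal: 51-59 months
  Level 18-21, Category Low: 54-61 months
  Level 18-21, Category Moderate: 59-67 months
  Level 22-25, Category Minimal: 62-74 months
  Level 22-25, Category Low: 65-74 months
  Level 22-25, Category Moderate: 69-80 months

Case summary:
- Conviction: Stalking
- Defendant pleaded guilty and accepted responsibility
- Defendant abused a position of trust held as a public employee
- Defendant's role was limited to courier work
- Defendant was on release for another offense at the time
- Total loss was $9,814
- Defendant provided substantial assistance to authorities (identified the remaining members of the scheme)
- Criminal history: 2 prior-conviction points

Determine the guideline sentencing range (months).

6-19 months

Base offense level for stalking: 4.
A1 applies: 4 − 3 = 1.
A2 applies (level before this adjustment is 1 < 11, so +1): 1 + 1 = 2.
A3 applies: 2 − 3 = -1.
A4 applies: -1 + 2 = 1.
A5 applies (level before this adjustment is 1 < 5, so +1): 1 + 1 = 2.
A6 applies: 2 − 3 = -1.
Level -1 is below the minimum of 1; floored at 1.
Final offense level: 1.
Criminal history: 2 prior points → Category Low (2-3).
Level 1 falls in the 1-3 band.
Grid: Level 1-3 × Category Low = 6-19 months.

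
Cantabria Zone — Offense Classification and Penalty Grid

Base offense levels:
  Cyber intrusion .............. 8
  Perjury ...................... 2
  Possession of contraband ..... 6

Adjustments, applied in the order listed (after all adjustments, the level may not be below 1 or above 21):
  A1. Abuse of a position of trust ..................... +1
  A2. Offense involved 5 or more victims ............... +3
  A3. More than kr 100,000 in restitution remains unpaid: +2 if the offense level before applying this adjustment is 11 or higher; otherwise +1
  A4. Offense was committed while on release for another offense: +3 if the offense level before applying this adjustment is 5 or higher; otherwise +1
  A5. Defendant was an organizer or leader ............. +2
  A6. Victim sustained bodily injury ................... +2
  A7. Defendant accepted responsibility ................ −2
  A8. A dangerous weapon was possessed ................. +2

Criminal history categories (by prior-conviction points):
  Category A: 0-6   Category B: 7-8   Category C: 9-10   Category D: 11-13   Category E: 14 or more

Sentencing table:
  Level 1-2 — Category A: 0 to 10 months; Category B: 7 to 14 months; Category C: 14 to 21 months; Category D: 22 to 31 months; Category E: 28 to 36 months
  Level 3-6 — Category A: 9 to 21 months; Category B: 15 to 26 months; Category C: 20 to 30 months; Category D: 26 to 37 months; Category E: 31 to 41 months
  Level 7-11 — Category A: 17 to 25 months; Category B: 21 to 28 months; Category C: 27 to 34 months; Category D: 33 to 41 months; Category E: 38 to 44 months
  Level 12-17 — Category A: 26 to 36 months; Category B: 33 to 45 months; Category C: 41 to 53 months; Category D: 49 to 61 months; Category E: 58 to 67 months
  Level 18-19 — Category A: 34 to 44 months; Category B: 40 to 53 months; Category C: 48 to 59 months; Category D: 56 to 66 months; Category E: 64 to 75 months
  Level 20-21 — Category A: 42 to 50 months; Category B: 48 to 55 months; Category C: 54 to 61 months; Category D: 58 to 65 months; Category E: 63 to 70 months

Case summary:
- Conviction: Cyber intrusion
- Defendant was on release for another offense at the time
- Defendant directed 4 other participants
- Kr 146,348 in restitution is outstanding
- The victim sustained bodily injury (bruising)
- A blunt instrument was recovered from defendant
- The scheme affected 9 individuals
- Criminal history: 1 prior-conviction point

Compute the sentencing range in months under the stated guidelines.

Base offense level for cyber intrusion: 8.
A2 applies: 8 + 3 = 11.
A3 applies (level before this adjustment is 11 ≥ 11, so +2): 11 + 2 = 13.
A4 applies (level before this adjustment is 13 ≥ 5, so +3): 13 + 3 = 16.
A5 applies: 16 + 2 = 18.
A6 applies: 18 + 2 = 20.
A7 does not apply.
A8 applies: 20 + 2 = 22.
Level 22 exceeds the maximum of 21; capped at 21.
Final offense level: 21.
Criminal history: 1 prior point → Category A (0-6).
Level 21 falls in the 20-21 band.
Grid: Level 20-21 × Category A = 42-50 months.

42-50 months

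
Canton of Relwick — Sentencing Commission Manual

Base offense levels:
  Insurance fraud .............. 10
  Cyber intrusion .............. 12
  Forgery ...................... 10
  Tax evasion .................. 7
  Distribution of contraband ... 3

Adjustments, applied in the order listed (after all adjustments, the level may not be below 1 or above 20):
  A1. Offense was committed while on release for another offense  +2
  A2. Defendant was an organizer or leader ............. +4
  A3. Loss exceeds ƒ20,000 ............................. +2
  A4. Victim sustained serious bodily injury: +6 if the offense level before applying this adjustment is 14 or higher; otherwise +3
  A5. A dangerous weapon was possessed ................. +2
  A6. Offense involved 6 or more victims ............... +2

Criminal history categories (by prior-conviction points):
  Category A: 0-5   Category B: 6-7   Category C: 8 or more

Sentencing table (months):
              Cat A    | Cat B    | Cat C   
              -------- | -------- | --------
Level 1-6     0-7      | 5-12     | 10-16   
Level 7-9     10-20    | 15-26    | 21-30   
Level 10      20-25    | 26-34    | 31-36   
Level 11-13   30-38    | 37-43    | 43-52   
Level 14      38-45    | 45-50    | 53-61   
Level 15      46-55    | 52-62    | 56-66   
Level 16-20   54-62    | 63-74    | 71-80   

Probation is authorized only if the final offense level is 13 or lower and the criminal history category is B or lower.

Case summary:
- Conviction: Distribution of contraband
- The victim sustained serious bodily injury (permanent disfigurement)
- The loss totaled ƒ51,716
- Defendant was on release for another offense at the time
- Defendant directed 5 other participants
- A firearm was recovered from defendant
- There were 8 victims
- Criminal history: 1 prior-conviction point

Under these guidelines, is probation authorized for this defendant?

Base offense level for distribution of contraband: 3.
A1 applies: 3 + 2 = 5.
A2 applies: 5 + 4 = 9.
A3 applies: 9 + 2 = 11.
A4 applies (level before this adjustment is 11 < 14, so +3): 11 + 3 = 14.
A5 applies: 14 + 2 = 16.
A6 applies: 16 + 2 = 18.
Final offense level: 18.
Criminal history: 1 prior point → Category A (0-5).
Level 18 falls in the 16-20 band.
Grid: Level 16-20 × Category A = 54-62 months.
Probation check: level 18 > 13 and category A ≤ B → not eligible.

No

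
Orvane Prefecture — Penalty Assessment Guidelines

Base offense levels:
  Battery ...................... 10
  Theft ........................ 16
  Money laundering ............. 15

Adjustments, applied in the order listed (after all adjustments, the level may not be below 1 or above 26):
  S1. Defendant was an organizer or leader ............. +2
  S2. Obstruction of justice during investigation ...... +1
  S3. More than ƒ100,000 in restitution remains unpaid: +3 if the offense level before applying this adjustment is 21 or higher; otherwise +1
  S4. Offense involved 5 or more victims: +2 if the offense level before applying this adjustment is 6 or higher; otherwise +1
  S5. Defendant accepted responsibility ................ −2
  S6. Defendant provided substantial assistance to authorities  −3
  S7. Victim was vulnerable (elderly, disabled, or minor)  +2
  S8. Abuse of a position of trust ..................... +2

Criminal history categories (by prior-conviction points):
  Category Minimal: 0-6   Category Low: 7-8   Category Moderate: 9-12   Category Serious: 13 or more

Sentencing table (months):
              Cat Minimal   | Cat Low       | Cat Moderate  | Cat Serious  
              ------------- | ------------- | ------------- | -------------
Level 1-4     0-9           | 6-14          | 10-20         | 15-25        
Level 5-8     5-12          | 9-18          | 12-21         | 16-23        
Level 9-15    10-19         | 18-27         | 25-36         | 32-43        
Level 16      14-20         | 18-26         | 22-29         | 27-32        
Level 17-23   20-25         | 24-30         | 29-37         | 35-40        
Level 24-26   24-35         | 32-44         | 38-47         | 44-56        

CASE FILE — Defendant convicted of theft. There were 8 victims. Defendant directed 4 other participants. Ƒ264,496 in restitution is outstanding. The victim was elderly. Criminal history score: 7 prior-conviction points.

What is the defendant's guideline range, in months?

Base offense level for theft: 16.
S1 applies: 16 + 2 = 18.
S2 does not apply.
S3 applies (level before this adjustment is 18 < 21, so +1): 18 + 1 = 19.
S4 applies (level before this adjustment is 19 ≥ 6, so +2): 19 + 2 = 21.
S6 does not apply.
S7 applies: 21 + 2 = 23.
S8 does not apply.
Final offense level: 23.
Criminal history: 7 prior points → Category Low (7-8).
Level 23 falls in the 17-23 band.
Grid: Level 17-23 × Category Low = 24-30 months.

24-30 months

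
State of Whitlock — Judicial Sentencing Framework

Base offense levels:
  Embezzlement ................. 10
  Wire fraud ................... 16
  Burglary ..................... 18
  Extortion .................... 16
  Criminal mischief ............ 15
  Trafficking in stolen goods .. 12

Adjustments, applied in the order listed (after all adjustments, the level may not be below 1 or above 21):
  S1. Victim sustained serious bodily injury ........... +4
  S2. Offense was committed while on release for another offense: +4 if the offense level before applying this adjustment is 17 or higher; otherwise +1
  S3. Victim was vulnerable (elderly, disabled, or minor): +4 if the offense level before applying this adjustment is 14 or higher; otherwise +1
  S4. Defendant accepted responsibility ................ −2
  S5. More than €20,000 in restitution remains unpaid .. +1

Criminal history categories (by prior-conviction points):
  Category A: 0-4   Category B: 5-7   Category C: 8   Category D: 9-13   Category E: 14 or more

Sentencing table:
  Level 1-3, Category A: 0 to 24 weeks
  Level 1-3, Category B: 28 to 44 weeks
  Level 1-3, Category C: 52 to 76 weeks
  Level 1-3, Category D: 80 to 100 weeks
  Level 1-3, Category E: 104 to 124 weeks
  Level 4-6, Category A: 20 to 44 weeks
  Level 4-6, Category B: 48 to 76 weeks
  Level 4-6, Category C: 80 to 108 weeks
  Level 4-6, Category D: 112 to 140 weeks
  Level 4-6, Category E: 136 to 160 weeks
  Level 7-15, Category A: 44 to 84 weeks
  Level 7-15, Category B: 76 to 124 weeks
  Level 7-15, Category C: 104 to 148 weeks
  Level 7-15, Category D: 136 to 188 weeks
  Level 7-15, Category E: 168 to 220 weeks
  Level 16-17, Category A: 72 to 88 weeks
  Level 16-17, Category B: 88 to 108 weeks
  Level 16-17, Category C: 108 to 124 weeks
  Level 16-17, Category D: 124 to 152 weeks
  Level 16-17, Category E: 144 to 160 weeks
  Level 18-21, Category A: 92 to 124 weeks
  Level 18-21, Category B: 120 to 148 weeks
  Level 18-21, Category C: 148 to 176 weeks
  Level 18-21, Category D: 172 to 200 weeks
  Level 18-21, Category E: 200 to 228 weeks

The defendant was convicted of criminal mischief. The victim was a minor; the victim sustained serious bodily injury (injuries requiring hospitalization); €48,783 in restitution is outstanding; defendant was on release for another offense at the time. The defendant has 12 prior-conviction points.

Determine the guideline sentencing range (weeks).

Base offense level for criminal mischief: 15.
S1 applies: 15 + 4 = 19.
S2 applies (level before this adjustment is 19 ≥ 17, so +4): 19 + 4 = 23.
S3 applies (level before this adjustment is 23 ≥ 14, so +4): 23 + 4 = 27.
S5 applies: 27 + 1 = 28.
Level 28 exceeds the maximum of 21; capped at 21.
Final offense level: 21.
Criminal history: 12 prior points → Category D (9-13).
Level 21 falls in the 18-21 band.
Grid: Level 18-21 × Category D = 172-200 weeks.

172-200 weeks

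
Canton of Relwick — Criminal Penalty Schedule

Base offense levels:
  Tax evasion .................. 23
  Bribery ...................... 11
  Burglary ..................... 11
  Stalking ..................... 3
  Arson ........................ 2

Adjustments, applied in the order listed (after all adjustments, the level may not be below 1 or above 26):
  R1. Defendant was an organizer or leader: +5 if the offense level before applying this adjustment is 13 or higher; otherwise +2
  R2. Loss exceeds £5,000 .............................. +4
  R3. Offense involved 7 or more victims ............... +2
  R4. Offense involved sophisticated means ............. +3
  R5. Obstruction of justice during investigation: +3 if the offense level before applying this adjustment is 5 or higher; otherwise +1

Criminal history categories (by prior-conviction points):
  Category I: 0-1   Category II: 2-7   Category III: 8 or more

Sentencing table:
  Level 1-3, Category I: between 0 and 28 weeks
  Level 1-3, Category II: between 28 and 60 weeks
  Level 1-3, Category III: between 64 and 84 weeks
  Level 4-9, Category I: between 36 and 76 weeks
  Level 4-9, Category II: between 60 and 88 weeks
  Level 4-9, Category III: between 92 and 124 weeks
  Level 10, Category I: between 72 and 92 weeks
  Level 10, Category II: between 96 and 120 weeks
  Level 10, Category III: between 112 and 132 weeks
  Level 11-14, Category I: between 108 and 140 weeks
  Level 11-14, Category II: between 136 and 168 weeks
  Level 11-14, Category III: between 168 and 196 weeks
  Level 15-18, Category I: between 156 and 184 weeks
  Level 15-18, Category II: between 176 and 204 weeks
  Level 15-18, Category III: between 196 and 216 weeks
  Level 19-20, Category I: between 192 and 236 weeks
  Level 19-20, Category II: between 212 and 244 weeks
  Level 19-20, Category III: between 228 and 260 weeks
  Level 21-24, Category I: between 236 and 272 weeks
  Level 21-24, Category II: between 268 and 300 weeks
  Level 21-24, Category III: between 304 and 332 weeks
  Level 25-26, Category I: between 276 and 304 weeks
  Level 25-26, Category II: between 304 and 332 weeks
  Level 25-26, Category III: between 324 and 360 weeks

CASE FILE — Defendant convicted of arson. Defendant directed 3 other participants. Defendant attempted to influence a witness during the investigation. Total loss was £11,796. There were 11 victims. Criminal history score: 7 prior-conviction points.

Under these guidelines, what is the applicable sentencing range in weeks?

136-168 weeks

Base offense level for arson: 2.
R1 applies (level before this adjustment is 2 < 13, so +2): 2 + 2 = 4.
R2 applies: 4 + 4 = 8.
R3 applies: 8 + 2 = 10.
R5 applies (level before this adjustment is 10 ≥ 5, so +3): 10 + 3 = 13.
Final offense level: 13.
Criminal history: 7 prior points → Category II (2-7).
Level 13 falls in the 11-14 band.
Grid: Level 11-14 × Category II = 136-168 weeks.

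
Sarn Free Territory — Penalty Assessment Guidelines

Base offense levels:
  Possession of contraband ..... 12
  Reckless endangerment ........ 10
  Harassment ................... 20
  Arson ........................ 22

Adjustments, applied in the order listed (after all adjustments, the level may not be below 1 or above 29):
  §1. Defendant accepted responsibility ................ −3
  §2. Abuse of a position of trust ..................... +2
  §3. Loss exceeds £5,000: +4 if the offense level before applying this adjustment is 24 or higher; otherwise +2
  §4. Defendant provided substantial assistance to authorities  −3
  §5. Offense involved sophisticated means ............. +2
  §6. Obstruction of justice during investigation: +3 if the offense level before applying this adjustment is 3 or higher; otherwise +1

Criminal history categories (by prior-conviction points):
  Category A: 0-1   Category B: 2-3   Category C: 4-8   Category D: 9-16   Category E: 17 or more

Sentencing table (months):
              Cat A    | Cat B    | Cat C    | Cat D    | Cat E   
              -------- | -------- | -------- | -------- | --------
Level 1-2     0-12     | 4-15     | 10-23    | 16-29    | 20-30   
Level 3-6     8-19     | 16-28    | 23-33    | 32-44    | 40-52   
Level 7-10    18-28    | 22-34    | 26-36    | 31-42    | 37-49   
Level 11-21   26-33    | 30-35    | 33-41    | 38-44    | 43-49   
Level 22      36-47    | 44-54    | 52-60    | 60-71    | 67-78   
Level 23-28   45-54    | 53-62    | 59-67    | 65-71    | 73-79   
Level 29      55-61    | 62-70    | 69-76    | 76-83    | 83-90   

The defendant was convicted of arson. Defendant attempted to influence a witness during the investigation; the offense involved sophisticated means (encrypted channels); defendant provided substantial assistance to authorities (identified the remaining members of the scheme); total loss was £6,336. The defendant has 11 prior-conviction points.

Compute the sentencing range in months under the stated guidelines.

Base offense level for arson: 22.
§2 does not apply.
§3 applies (level before this adjustment is 22 < 24, so +2): 22 + 2 = 24.
§4 applies: 24 − 3 = 21.
§5 applies: 21 + 2 = 23.
§6 applies (level before this adjustment is 23 ≥ 3, so +3): 23 + 3 = 26.
Final offense level: 26.
Criminal history: 11 prior points → Category D (9-16).
Level 26 falls in the 23-28 band.
Grid: Level 23-28 × Category D = 65-71 months.

65-71 months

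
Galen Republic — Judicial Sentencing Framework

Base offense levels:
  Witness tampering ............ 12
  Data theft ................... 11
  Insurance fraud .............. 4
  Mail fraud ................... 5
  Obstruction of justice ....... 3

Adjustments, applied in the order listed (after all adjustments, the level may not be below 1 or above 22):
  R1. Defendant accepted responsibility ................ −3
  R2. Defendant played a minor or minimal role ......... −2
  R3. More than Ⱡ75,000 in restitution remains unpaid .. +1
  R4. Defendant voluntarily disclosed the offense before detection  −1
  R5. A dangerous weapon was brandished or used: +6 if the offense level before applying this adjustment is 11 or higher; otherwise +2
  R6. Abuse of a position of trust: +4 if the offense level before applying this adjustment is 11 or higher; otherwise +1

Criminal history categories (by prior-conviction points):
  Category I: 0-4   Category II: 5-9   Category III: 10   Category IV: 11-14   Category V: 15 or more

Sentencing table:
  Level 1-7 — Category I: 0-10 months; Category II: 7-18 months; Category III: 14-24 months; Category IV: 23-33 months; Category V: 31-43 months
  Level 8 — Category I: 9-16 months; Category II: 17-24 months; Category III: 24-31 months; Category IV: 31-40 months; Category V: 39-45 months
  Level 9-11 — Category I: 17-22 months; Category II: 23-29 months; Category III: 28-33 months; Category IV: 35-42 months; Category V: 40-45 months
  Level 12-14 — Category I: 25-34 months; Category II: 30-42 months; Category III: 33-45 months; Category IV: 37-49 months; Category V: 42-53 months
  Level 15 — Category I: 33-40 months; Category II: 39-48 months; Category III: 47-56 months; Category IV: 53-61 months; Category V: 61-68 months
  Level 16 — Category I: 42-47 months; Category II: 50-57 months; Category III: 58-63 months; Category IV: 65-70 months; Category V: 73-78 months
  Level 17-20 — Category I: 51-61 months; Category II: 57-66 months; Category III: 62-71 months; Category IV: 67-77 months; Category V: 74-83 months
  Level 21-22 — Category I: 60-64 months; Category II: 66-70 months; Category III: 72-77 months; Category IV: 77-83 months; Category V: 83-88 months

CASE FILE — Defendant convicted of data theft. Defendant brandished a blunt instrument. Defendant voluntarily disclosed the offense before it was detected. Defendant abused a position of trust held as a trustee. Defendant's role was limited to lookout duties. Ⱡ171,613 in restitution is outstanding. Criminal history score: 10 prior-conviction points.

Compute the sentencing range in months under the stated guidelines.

47-56 months

Base offense level for data theft: 11.
R1 does not apply.
R2 applies: 11 − 2 = 9.
R3 applies: 9 + 1 = 10.
R4 applies: 10 − 1 = 9.
R5 applies (level before this adjustment is 9 < 11, so +2): 9 + 2 = 11.
R6 applies (level before this adjustment is 11 ≥ 11, so +4): 11 + 4 = 15.
Final offense level: 15.
Criminal history: 10 prior points → Category III (10).
Level 15 falls in the 15 band.
Grid: Level 15 × Category III = 47-56 months.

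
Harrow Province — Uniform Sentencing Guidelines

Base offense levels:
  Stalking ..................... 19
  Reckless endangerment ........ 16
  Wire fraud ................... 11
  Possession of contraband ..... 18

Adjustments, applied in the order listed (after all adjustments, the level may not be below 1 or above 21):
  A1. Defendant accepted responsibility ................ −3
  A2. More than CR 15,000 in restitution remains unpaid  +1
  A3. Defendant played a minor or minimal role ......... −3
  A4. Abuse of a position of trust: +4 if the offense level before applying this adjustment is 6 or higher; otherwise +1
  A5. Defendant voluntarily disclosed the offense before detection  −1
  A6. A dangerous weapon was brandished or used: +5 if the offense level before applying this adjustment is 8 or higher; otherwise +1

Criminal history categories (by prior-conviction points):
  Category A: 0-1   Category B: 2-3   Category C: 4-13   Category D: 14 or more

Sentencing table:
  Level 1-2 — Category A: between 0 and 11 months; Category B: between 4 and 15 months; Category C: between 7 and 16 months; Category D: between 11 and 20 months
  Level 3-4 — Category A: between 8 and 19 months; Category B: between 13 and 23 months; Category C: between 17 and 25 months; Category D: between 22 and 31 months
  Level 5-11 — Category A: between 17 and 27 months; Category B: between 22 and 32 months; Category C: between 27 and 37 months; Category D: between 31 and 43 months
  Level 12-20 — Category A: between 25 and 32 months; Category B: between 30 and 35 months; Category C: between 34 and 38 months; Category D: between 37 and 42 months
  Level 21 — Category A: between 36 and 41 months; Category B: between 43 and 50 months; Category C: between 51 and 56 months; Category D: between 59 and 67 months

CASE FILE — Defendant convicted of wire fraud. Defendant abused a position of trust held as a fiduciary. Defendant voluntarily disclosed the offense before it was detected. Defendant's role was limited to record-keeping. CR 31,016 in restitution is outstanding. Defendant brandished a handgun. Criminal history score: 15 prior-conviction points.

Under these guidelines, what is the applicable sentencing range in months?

Base offense level for wire fraud: 11.
A2 applies: 11 + 1 = 12.
A3 applies: 12 − 3 = 9.
A4 applies (level before this adjustment is 9 ≥ 6, so +4): 9 + 4 = 13.
A5 applies: 13 − 1 = 12.
A6 applies (level before this adjustment is 12 ≥ 8, so +5): 12 + 5 = 17.
Final offense level: 17.
Criminal history: 15 prior points → Category D (14+).
Level 17 falls in the 12-20 band.
Grid: Level 12-20 × Category D = 37-42 months.

37-42 months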